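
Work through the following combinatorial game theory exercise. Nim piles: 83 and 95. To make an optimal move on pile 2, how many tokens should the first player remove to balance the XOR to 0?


Piles: 83 and 95
Current XOR: 83 XOR 95 = 12 (non-zero, so this is an N-position).
To make the XOR zero, we need to find a move that balances the piles.
For pile 2 (size 95): target = 95 XOR 12 = 83
We reduce pile 2 from 95 to 83.
Tokens removed: 95 - 83 = 12
Verification: 83 XOR 83 = 0

12


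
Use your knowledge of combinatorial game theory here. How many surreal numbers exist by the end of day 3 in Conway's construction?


Day 0: {|} = 0 is born. Count = 1.
Day n: the number of surreal numbers born by day n is 2^(n+1) - 1.
By day 0: 2^1 - 1 = 1
By day 1: 2^2 - 1 = 3
By day 2: 2^3 - 1 = 7
By day 3: 2^4 - 1 = 15
By day 3: 15 surreal numbers.

15


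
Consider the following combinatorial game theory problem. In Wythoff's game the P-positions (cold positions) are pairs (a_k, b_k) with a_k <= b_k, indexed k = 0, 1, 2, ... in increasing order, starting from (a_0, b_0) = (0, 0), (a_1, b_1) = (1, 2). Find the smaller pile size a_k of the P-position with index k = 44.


By Wythoff's theorem, a_k = floor(k * phi) and b_k = floor(k * phi^2) = a_k + k, where phi = (1 + sqrt(5))/2 is the golden ratio.
phi = (1 + sqrt(5))/2 = 1.618034
k = 44
k * phi = 44 * 1.618034 = 71.193496
a_44 = floor(k * phi) = 71

71


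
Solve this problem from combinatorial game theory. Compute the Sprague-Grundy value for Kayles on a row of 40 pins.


Kayles: a move removes 1 or 2 adjacent pins from a contiguous row.
Removing pins from a row of k leaves two independent rows (a, b) with a + b = k - 1 (one pin) or a + b = k - 2 (two pins); an end removal gives a = 0.
By Sprague-Grundy, G(k) = mex{ G(a) XOR G(b) } over all these splits. G(0) = 0.
G(1): splits (0,0):0^0=0 -> mex({0}) = 1
G(2): splits (0,1):0^1=1 (0,0):0^0=0 -> mex({0, 1}) = 2
G(3): splits (0,2):0^2=2 (1,1):1^1=0 (0,1):0^1=1 -> mex({0, 1, 2}) = 3
G(4): splits (0,3):0^3=3 (1,2):1^2=3 (0,2):0^2=2 (1,1):1^1=0 -> mex({0, 2, 3}) = 1
G(5): splits (0,4):0^1=1 (1,3):1^3=2 (2,2):2^2=0 (0,3):0^3=3 (1,2):1^2=3 -> mex({0, 1, 2, 3}) = 4
G(6) = mex({0, 1, 2, 4}) = 3
G(7) = mex({0, 1, 3, 4, 5}) = 2
G(8) = mex({0, 2, 3, 5, 6}) = 1
G(9) = mex({0, 1, 2, 3, 6, 7}) = 4
G(10) = mex({0, 1, 3, 4, 5, 7}) = 2
G(11) = mex({0, 1, 2, 3, 4, 5}) = 6
G(12) = mex({0, 1, 2, 3, 5, 6, 7}) = 4
G(13) = mex({0, 2, 3, 4, 6, 7}) = 1
G(14) = mex({0, 1, 4, 5, 6, 7}) = 2
G(15) = mex({0, 1, 2, 3, 4, 5, 6}) = 7
G(16) = mex({0, 2, 3, 5, 6, 7}) = 1
G(17) = mex({0, 1, 2, 3, 5, 6, 7}) = 4
G(18) = mex({0, 1, 2, 4, 5, 6}) = 3
G(19) = mex({0, 1, 3, 4, 5, 7}) = 2
G(20) = mex({0, 2, 3, 4, 5, 6, 7}) = 1
G(21) = mex({0, 1, 2, 3, 5, 6, 7}) = 4
G(22) = mex({0, 1, 2, 3, 4, 5, 7}) = 6
G(23) = mex({0, 1, 2, 3, 4, 5, 6}) = 7
G(24) = mex({0, 1, 2, 3, 5, 6, 7}) = 4
G(25) = mex({0, 2, 3, 4, 6, 7}) = 1
G(26) = mex({0, 1, 3, 4, 5, 6, 7}) = 2
G(27) = mex({0, 1, 2, 3, 4, 5, 6, 7}) = 8
G(28) = mex({0, 1, 2, 3, 4, 6, 7, 8}) = 5
G(29) = mex({0, 1, 2, 3, 5, 6, 7, 8, 9}) = 4
G(30) = mex({0, 1, 2, 3, 4, 5, 6, 9, 10}) = 7
G(31) = mex({0, 1, 3, 4, 5, 7, 10, 11}) = 2
G(32) = mex({0, 2, 3, 4, 5, 6, 7, 9, 11}) = 1
G(33) = mex({0, 1, 2, 3, 4, 5, 6, 7, 9, 12}) = 8
G(34) = mex({0, 1, 2, 3, 4, 5, 7, 8, 11, 12}) = 6
G(35) = mex({0, 1, 2, 3, 4, 5, 6, 8, 9, 10, 11}) = 7
G(36) = mex({0, 1, 2, 3, 5, 6, 7, 9, 10}) = 4
G(37) = mex({0, 2, 3, 4, 6, 7, 9, 10, 11, 12}) = 1
G(38) = mex({0, 1, 3, 4, 5, 6, 7, 9, 10, 11, 12}) = 2
G(39) = mex({0, 1, 2, 4, 5, 6, 7, 9, 10, 12, 14}) = 3
G(40) = mex({0, 2, 3, 4, 6, 7, 11, 12, 14}) = 1
Therefore G(40) = 1.

1


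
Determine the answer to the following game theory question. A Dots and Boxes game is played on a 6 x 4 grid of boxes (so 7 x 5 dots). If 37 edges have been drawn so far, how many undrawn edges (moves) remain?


Grid: 6 x 4 boxes, i.e. 7 rows and 5 columns of dots.
Horizontal edges: (rows + 1) * cols = 7 * 4 = 28
Vertical edges: rows * (cols + 1) = 6 * 5 = 30
Total edges: 28 + 30 = 58
Edges drawn: 37
Remaining: 58 - 37 = 21

21


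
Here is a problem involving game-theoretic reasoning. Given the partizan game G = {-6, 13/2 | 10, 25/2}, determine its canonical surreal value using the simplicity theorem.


Left options: {-6, 13/2}, max = 13/2
Right options: {10, 25/2}, min = 10
All options are numbers and max(Left) < min(Right), so by the simplicity theorem the value is the simplest (earliest-born) number strictly between 13/2 and 10.
Integers 7 through 9 all lie strictly between 13/2 and 10.
Among integers, the simplest (lowest birthday = smallest |n|; 0 is born on day 0, +-n on day n) is 7.
No non-integer in the interval can be simpler: if x is a non-integer in the interval, then floor(x) or ceil(x) also lies in the interval (the interval contains an integer), and both are proper prefixes of x's sign expansion, i.e. born earlier. So the game value is 7.
Game value = 7

7


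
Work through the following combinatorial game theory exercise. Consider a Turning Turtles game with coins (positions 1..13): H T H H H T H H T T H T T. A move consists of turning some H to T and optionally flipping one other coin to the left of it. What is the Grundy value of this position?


Coins: H T H H H T H H T T H T T
Key fact: a single head at position k behaves exactly like a Nim heap of size k (turning it to T and optionally flipping a coin at j < k corresponds to moving the heap from k to j, or to 0), and heads combine as a disjunctive sum (two heads at the same place would cancel, matching j XOR j = 0). So the Nim-value is the XOR of the 1-indexed positions of the heads.
Face-up positions (1-indexed): [1, 3, 4, 5, 7, 8, 11]
XOR 0 with 1: 0 XOR 1 = 1
XOR 1 with 3: 1 XOR 3 = 2
XOR 2 with 4: 2 XOR 4 = 6
XOR 6 with 5: 6 XOR 5 = 3
XOR 3 with 7: 3 XOR 7 = 4
XOR 4 with 8: 4 XOR 8 = 12
XOR 12 with 11: 12 XOR 11 = 7
Nim-value = 7

7


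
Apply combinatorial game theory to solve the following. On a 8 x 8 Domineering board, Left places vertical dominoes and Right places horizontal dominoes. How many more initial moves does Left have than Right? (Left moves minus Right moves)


Board is 8 x 8 (rows x cols).
Left (vertical) placements: (rows-1) * cols = 7 * 8 = 56
Right (horizontal) placements: rows * (cols-1) = 8 * 7 = 56
Advantage = Left - Right = 56 - 56 = 0

0


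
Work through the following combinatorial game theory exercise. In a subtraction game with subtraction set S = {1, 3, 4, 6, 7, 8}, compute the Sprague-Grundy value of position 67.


The subtraction set is S = {1, 3, 4, 6, 7, 8}.
G(k) = mex{ G(k - s) : s in S, s <= k }. We compute iteratively: G(0) = 0.
G(1) = mex({0}) = 1
G(2) = mex({1}) = 0
G(3) = mex({0}) = 1
G(4) = mex({0, 1}) = 2
G(5) = mex({0, 1, 2}) = 3
G(6) = mex({0, 1, 3}) = 2
G(7) = mex({0, 1, 2}) = 3
G(8) = mex({0, 1, 2, 3}) = 4
G(9) = mex({0, 1, 2, 3, 4}) = 5
G(10) = mex({0, 1, 2, 3, 5}) = 4
G(11) = mex({1, 2, 3, 4}) = 0
G(12) = mex({0, 2, 3, 4, 5}) = 1
G(13) = mex({1, 2, 3, 4, 5}) = 0
G(14) = mex({0, 2, 3, 4}) = 1
G(15) = mex({0, 1, 3, 4, 5}) = 2
G(16) = mex({0, 1, 2, 4, 5}) = 3
G(17) = mex({0, 1, 3, 4, 5}) = 2
G(18) = mex({0, 1, 2, 4}) = 3
Observe that G(11)..G(18) = 0, 1, 0, 1, 2, 3, 2, 3 repeats G(0)..G(7) = 0, 1, 0, 1, 2, 3, 2, 3.
For k >= max(S) = 8, G(k) is determined by the previous 8 values G(k-8)..G(k-1); a window of 8 consecutive values has recurred shifted by 11, so by induction G(k + 11) = G(k) for all k >= 0: the sequence is periodic from the start with period 11.
One period: G(0..10) = 0, 1, 0, 1, 2, 3, 2, 3, 4, 5, 4.
67 mod 11 = 1, so G(67) = G(1) = 1.

1


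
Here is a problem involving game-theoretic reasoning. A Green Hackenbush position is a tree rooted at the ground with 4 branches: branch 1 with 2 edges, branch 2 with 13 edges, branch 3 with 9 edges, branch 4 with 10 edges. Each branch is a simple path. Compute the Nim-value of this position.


The tree has 4 branches from the ground vertex.
In Green Hackenbush, the Nim-value of a simple path of length k is k.
Branch 1: length 2, Nim-value = 2
Branch 2: length 13, Nim-value = 13
Branch 3: length 9, Nim-value = 9
Branch 4: length 10, Nim-value = 10
Total Nim-value = XOR of all branch values:
0 XOR 2 = 2
2 XOR 13 = 15
15 XOR 9 = 6
6 XOR 10 = 12
Nim-value of the tree = 12

12


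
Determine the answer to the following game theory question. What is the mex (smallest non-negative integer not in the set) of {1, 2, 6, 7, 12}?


Set = {1, 2, 6, 7, 12}
0 is NOT in the set. This is the mex.
mex = 0

0


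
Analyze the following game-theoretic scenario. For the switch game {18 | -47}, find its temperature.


The game is {18 | -47}, a switch {a | b} with numbers a > b.
Cooling {a | b} by t gives {a - t | b + t}, which stops being hot when a - t = b + t, i.e. at t = (a - b)/2. So the temperature of a switch is (a - b)/2.
Temperature = (Left option - Right option) / 2
= (18 - (-47)) / 2
= 65 / 2
= 65/2

65/2


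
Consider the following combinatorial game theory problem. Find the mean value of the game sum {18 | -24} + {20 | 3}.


G1 = {18 | -24}, G2 = {20 | 3}
Each is a switch {a | b} with numbers a > b; its mean value is (a + b)/2, and mean value is additive over game sums: m(G1 + G2) = m(G1) + m(G2).
Mean of G1 = (18 + (-24))/2 = -6/2 = -3
Mean of G2 = (20 + (3))/2 = 23/2 = 23/2
Mean of G1 + G2 = -3 + 23/2 = 17/2

17/2


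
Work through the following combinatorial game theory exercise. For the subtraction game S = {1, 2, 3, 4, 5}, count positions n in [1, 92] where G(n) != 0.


Subtraction set S = {1, 2, 3, 4, 5}, so G(n) = n mod 6.
G(n) = 0 when n is a multiple of 6.
Multiples of 6 in [1, 92]: 15
N-positions (nonzero Grundy) = 92 - 15 = 77

77


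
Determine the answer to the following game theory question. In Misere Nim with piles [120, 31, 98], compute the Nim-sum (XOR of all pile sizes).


We need the XOR (exclusive or) of all pile sizes.
After XOR-ing pile 1 (size 120): 0 XOR 120 = 120
After XOR-ing pile 2 (size 31): 120 XOR 31 = 103
After XOR-ing pile 3 (size 98): 103 XOR 98 = 5
The Nim-value of this position is 5.

5


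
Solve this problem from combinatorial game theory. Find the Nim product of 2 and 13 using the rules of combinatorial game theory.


Nim multiplication is bilinear over XOR: (u XOR v) * w = (u*w) XOR (v*w).
So we split each operand into its bit components and XOR the pairwise Nim products.
2 = 2 (as XOR of powers of 2).
13 = 1 + 4 + 8 (as XOR of powers of 2).
Using the standard Nim-product table on single bits:
  2*2 = 3,   2*4 = 8,   2*8 = 12,
  4*4 = 6,   4*8 = 11,  8*8 = 13,
and  1*x = x (identity), k*l = l*k (commutative).
Pairwise Nim products:
  2 * 1 = 2
  2 * 4 = 8
  2 * 8 = 12
XOR them: 2 XOR 8 XOR 12 = 6.
Result: 2 * 13 = 6 (in Nim).

6


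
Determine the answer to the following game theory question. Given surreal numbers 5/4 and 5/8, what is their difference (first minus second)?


x = 5/4, y = 5/8
Converting to common denominator: 8
x = 10/8, y = 5/8
x - y = 5/4 - 5/8 = 5/8

5/8


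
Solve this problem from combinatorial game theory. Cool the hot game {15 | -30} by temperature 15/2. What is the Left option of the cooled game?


Original game: {15 | -30} (a switch {a | b} with a > b).
Cooling by t (for t below the temperature (a - b)/2 = 45/2) taxes each move by t: {a | b} cooled by t is {a - t | b + t}.
Cooling amount: t = 15/2
Cooled Left option: 15 - 15/2 = 15/2
Cooled Right option: -30 + 15/2 = -45/2
Cooled game: {15/2 | -45/2}
Left option = 15/2

15/2


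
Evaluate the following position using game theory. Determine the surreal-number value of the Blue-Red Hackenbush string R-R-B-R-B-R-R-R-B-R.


Edges (from ground): R-R-B-R-B-R-R-R-B-R
By Berlekamp's sign-expansion rule, a Blue-Red Hackenbush stalk has the value of the surreal number whose sign sequence is the edge sequence with B -> + and R -> -.
Sign sequence: --+-+---+-
Trace the sign expansion in the surreal number tree, starting from 0:
Edge 1: R (sign -) -> bounds (-inf, 0), value = -1
Edge 2: R (sign -) -> bounds (-inf, -1), value = -2
Edge 3: B (sign +) -> bounds (-2, -1), value = -3/2
Edge 4: R (sign -) -> bounds (-2, -3/2), value = -7/4
Edge 5: B (sign +) -> bounds (-7/4, -3/2), value = -13/8
Edge 6: R (sign -) -> bounds (-7/4, -13/8), value = -27/16
Edge 7: R (sign -) -> bounds (-7/4, -27/16), value = -55/32
Edge 8: R (sign -) -> bounds (-7/4, -55/32), value = -111/64
Edge 9: B (sign +) -> bounds (-111/64, -55/32), value = -221/128
Edge 10: R (sign -) -> bounds (-111/64, -221/128), value = -443/256
Game value = -443/256

-443/256


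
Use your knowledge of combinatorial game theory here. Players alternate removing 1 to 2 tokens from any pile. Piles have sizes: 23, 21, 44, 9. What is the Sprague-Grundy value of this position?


Subtraction set: {1, 2}
For this subtraction set, G(n) = n mod 3 (period = max + 1 = 3).
Pile 1 (size 23): G(23) = 23 mod 3 = 2
Pile 2 (size 21): G(21) = 21 mod 3 = 0
Pile 3 (size 44): G(44) = 44 mod 3 = 2
Pile 4 (size 9): G(9) = 9 mod 3 = 0
Total Grundy value = XOR of all: 2 XOR 0 XOR 2 XOR 0 = 0

0


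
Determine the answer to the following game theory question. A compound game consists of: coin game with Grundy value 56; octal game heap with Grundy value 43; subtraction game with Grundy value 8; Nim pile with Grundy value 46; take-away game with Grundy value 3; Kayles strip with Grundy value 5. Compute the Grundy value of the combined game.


By the Sprague-Grundy theorem, the Grundy value of a sum of games is the XOR of individual Grundy values.
coin game: Grundy value = 56. Running XOR: 0 XOR 56 = 56
octal game heap: Grundy value = 43. Running XOR: 56 XOR 43 = 19
subtraction game: Grundy value = 8. Running XOR: 19 XOR 8 = 27
Nim pile: Grundy value = 46. Running XOR: 27 XOR 46 = 53
take-away game: Grundy value = 3. Running XOR: 53 XOR 3 = 54
Kayles strip: Grundy value = 5. Running XOR: 54 XOR 5 = 51
The combined Grundy value is 51.

51


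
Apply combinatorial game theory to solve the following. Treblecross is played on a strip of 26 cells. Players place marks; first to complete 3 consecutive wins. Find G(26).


Treblecross: place X on empty cells; 3-in-a-row wins.
Playing within two cells of an existing X lets the opponent win at once, so sensible play treats the cells i-2..i+2 around each X as dead. The player left with no safe cell loses, so this is a normal-play take-away game on strips of safe cells.
Placing X at cell i (0-indexed) of a strip of k safe cells leaves independent strips of sizes max(0, i-2) and max(0, k-i-3). Hence G(k) = mex{ G(max(0,i-2)) XOR G(max(0,k-i-3)) : 0 <= i < k }, with G(0) = 0.
G(1): splits (0,0):0^0=0 -> mex({0}) = 1
G(2): splits (0,0):0^0=0 -> mex({0}) = 1
G(3): splits (0,0):0^0=0 -> mex({0}) = 1
G(4): splits (0,1):0^1=1 (0,0):0^0=0 -> mex({0, 1}) = 2
G(5): splits (0,2):0^1=1 (0,1):0^1=1 (0,0):0^0=0 -> mex({0, 1}) = 2
G(6) = mex({1}) = 0
G(7) = mex({0, 1, 2}) = 3
G(8) = mex({0, 1, 2}) = 3
G(9) = mex({0, 2}) = 1
G(10) = mex({0, 2, 3}) = 1
G(11) = mex({0, 3}) = 1
G(12) = mex({1, 3}) = 0
G(13) = mex({0, 1, 2, 3}) = 4
G(14) = mex({0, 1, 2}) = 3
G(15) = mex({0, 1, 2}) = 3
G(16) = mex({0, 1, 2, 4}) = 3
G(17) = mex({0, 1, 3, 4}) = 2
G(18) = mex({0, 1, 3, 4}) = 2
G(19) = mex({0, 1, 3, 5}) = 2
G(20) = mex({0, 1, 2, 3, 5}) = 4
G(21) = mex({0, 1, 2, 3, 5}) = 4
G(22) = mex({1, 2, 6}) = 0
G(23) = mex({0, 1, 2, 3, 4, 6}) = 5
G(24) = mex({0, 1, 2, 3, 4}) = 5
G(25) = mex({0, 1, 3, 4, 7}) = 2
G(26) = mex({0, 1, 3, 4, 5, 7}) = 2
Therefore G(26) = 2.

2


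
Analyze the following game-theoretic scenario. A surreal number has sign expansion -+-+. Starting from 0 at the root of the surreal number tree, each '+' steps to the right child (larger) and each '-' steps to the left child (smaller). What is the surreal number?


Sign expansion: -+-+
Rule: track bounds (lo, hi), initially (-inf, +inf). On '+', the current value becomes lo and we move to the simplest number in (value, hi): value + 1 if hi = +inf, otherwise the midpoint (value + hi)/2. On '-', the current value becomes hi and we move to value - 1 if lo = -inf, otherwise the midpoint (lo + value)/2.
Start at 0.
Step 1: sign = -, move left. Bounds: (-inf, 0). Value = -1
Step 2: sign = +, move right. Bounds: (-1, 0). Value = -1/2
Step 3: sign = -, move left. Bounds: (-1, -1/2). Value = -3/4
Step 4: sign = +, move right. Bounds: (-3/4, -1/2). Value = -5/8
The surreal number with sign expansion -+-+ is -5/8.

-5/8


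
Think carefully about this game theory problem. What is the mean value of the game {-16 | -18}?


Game = {-16 | -18}, a switch {a | b} with numbers a > b.
Its thermograph has left wall a - t and right wall b + t, which meet at t = (a - b)/2, where both equal (a + b)/2. So the mast (mean value) is at (a + b)/2.
Mean = (-16 + (-18))/2 = -34/2 = -17

-17


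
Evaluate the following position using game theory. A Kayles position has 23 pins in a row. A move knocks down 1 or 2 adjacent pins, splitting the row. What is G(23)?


Kayles: a move removes 1 or 2 adjacent pins from a contiguous row.
Removing pins from a row of k leaves two independent rows (a, b) with a + b = k - 1 (one pin) or a + b = k - 2 (two pins); an end removal gives a = 0.
By Sprague-Grundy, G(k) = mex{ G(a) XOR G(b) } over all these splits. G(0) = 0.
G(1): splits (0,0):0^0=0 -> mex({0}) = 1
G(2): splits (0,1):0^1=1 (0,0):0^0=0 -> mex({0, 1}) = 2
G(3): splits (0,2):0^2=2 (1,1):1^1=0 (0,1):0^1=1 -> mex({0, 1, 2}) = 3
G(4): splits (0,3):0^3=3 (1,2):1^2=3 (0,2):0^2=2 (1,1):1^1=0 -> mex({0, 2, 3}) = 1
G(5): splits (0,4):0^1=1 (1,3):1^3=2 (2,2):2^2=0 (0,3):0^3=3 (1,2):1^2=3 -> mex({0, 1, 2, 3}) = 4
G(6) = mex({0, 1, 2, 4}) = 3
G(7) = mex({0, 1, 3, 4, 5}) = 2
G(8) = mex({0, 2, 3, 5, 6}) = 1
G(9) = mex({0, 1, 2, 3, 6, 7}) = 4
G(10) = mex({0, 1, 3, 4, 5, 7}) = 2
G(11) = mex({0, 1, 2, 3, 4, 5}) = 6
G(12) = mex({0, 1, 2, 3, 5, 6, 7}) = 4
G(13) = mex({0, 2, 3, 4, 6, 7}) = 1
G(14) = mex({0, 1, 4, 5, 6, 7}) = 2
G(15) = mex({0, 1, 2, 3, 4, 5, 6}) = 7
G(16) = mex({0, 2, 3, 5, 6, 7}) = 1
G(17) = mex({0, 1, 2, 3, 5, 6, 7}) = 4
G(18) = mex({0, 1, 2, 4, 5, 6}) = 3
G(19) = mex({0, 1, 3, 4, 5, 7}) = 2
G(20) = mex({0, 2, 3, 4, 5, 6, 7}) = 1
G(21) = mex({0, 1, 2, 3, 5, 6, 7}) = 4
G(22) = mex({0, 1, 2, 3, 4, 5, 7}) = 6
G(23) = mex({0, 1, 2, 3, 4, 5, 6}) = 7
Therefore G(23) = 7.

7


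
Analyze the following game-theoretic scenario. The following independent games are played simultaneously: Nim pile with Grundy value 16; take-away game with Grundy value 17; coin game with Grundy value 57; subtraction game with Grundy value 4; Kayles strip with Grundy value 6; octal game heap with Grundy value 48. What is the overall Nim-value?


By the Sprague-Grundy theorem, the Grundy value of a sum of games is the XOR of individual Grundy values.
Nim pile: Grundy value = 16. Running XOR: 0 XOR 16 = 16
take-away game: Grundy value = 17. Running XOR: 16 XOR 17 = 1
coin game: Grundy value = 57. Running XOR: 1 XOR 57 = 56
subtraction game: Grundy value = 4. Running XOR: 56 XOR 4 = 60
Kayles strip: Grundy value = 6. Running XOR: 60 XOR 6 = 58
octal game heap: Grundy value = 48. Running XOR: 58 XOR 48 = 10
The combined Grundy value is 10.

10


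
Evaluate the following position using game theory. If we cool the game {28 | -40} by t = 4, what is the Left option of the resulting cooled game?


Original game: {28 | -40} (a switch {a | b} with a > b).
Cooling by t (for t below the temperature (a - b)/2 = 34) taxes each move by t: {a | b} cooled by t is {a - t | b + t}.
Cooling amount: t = 4
Cooled Left option: 28 - 4 = 24
Cooled Right option: -40 + 4 = -36
Cooled game: {24 | -36}
Left option = 24

24


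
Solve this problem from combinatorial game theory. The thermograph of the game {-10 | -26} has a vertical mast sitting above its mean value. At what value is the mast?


Game = {-10 | -26}, a switch {a | b} with numbers a > b.
Its thermograph has left wall a - t and right wall b + t, which meet at t = (a - b)/2, where both equal (a + b)/2. So the mast (mean value) is at (a + b)/2.
Mean = (-10 + (-26))/2 = -36/2 = -18

-18


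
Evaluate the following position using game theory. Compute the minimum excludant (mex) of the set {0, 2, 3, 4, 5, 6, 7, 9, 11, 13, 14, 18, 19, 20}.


Set = {0, 2, 3, 4, 5, 6, 7, 9, 11, 13, 14, 18, 19, 20}
0 is in the set.
1 is NOT in the set. This is the mex.
mex = 1

1


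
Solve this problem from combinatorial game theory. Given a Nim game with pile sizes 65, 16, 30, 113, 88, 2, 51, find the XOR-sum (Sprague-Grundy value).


We need the XOR (exclusive or) of all pile sizes.
After XOR-ing pile 1 (size 65): 0 XOR 65 = 65
After XOR-ing pile 2 (size 16): 65 XOR 16 = 81
After XOR-ing pile 3 (size 30): 81 XOR 30 = 79
After XOR-ing pile 4 (size 113): 79 XOR 113 = 62
After XOR-ing pile 5 (size 88): 62 XOR 88 = 102
After XOR-ing pile 6 (size 2): 102 XOR 2 = 100
After XOR-ing pile 7 (size 51): 100 XOR 51 = 87
The Nim-value of this position is 87.

87


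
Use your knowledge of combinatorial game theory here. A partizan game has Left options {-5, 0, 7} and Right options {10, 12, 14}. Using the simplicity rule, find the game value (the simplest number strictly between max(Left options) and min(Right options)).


Left options: {-5, 0, 7}, max = 7
Right options: {10, 12, 14}, min = 10
All options are numbers and max(Left) < min(Right), so by the simplicity theorem the value is the simplest (earliest-born) number strictly between 7 and 10.
Integers 8 through 9 all lie strictly between 7 and 10.
Among integers, the simplest (lowest birthday = smallest |n|; 0 is born on day 0, +-n on day n) is 8.
No non-integer in the interval can be simpler: if x is a non-integer in the interval, then floor(x) or ceil(x) also lies in the interval (the interval contains an integer), and both are proper prefixes of x's sign expansion, i.e. born earlier. So the game value is 8.
Game value = 8

8


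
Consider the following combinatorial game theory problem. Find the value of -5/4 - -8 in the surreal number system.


x = -5/4, y = -8
Converting to common denominator: 4
x = -5/4, y = -32/4
x - y = -5/4 - -8 = 27/4

27/4


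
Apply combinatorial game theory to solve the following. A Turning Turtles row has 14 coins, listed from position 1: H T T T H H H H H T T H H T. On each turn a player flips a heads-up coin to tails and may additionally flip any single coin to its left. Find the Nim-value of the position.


Coins: H T T T H H H H H T T H H T
Key fact: a single head at position k behaves exactly like a Nim heap of size k (turning it to T and optionally flipping a coin at j < k corresponds to moving the heap from k to j, or to 0), and heads combine as a disjunctive sum (two heads at the same place would cancel, matching j XOR j = 0). So the Nim-value is the XOR of the 1-indexed positions of the heads.
Face-up positions (1-indexed): [1, 5, 6, 7, 8, 9, 12, 13]
XOR 0 with 1: 0 XOR 1 = 1
XOR 1 with 5: 1 XOR 5 = 4
XOR 4 with 6: 4 XOR 6 = 2
XOR 2 with 7: 2 XOR 7 = 5
XOR 5 with 8: 5 XOR 8 = 13
XOR 13 with 9: 13 XOR 9 = 4
XOR 4 with 12: 4 XOR 12 = 8
XOR 8 with 13: 8 XOR 13 = 5
Nim-value = 5

5


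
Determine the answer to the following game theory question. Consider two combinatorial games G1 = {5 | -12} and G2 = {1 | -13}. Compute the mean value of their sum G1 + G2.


G1 = {5 | -12}, G2 = {1 | -13}
Each is a switch {a | b} with numbers a > b; its mean value is (a + b)/2, and mean value is additive over game sums: m(G1 + G2) = m(G1) + m(G2).
Mean of G1 = (5 + (-12))/2 = -7/2 = -7/2
Mean of G2 = (1 + (-13))/2 = -12/2 = -6
Mean of G1 + G2 = -7/2 + -6 = -19/2

-19/2


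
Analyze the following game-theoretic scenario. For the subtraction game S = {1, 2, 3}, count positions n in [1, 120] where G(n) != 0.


Subtraction set S = {1, 2, 3}, so G(n) = n mod 4.
G(n) = 0 when n is a multiple of 4.
Multiples of 4 in [1, 120]: 30
N-positions (nonzero Grundy) = 120 - 30 = 90

90


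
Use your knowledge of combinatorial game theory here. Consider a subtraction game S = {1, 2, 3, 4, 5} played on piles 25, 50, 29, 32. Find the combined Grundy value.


Subtraction set: {1, 2, 3, 4, 5}
For this subtraction set, G(n) = n mod 6 (period = max + 1 = 6).
Pile 1 (size 25): G(25) = 25 mod 6 = 1
Pile 2 (size 50): G(50) = 50 mod 6 = 2
Pile 3 (size 29): G(29) = 29 mod 6 = 5
Pile 4 (size 32): G(32) = 32 mod 6 = 2
Total Grundy value = XOR of all: 1 XOR 2 XOR 5 XOR 2 = 4

4


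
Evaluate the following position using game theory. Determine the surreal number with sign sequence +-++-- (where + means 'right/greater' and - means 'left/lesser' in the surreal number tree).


Sign expansion: +-++--
Rule: track bounds (lo, hi), initially (-inf, +inf). On '+', the current value becomes lo and we move to the simplest number in (value, hi): value + 1 if hi = +inf, otherwise the midpoint (value + hi)/2. On '-', the current value becomes hi and we move to value - 1 if lo = -inf, otherwise the midpoint (lo + value)/2.
Start at 0.
Step 1: sign = +, move right. Bounds: (0, +inf). Value = 1
Step 2: sign = -, move left. Bounds: (0, 1). Value = 1/2
Step 3: sign = +, move right. Bounds: (1/2, 1). Value = 3/4
Step 4: sign = +, move right. Bounds: (3/4, 1). Value = 7/8
Step 5: sign = -, move left. Bounds: (3/4, 7/8). Value = 13/16
Step 6: sign = -, move left. Bounds: (3/4, 13/16). Value = 25/32
The surreal number with sign expansion +-++-- is 25/32.

25/32


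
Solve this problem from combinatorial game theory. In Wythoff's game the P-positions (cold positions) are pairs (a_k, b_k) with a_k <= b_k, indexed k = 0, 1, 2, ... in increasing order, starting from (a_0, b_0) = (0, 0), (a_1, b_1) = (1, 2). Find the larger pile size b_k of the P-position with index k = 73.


By Wythoff's theorem, a_k = floor(k * phi) and b_k = floor(k * phi^2) = a_k + k, where phi = (1 + sqrt(5))/2 is the golden ratio.
phi = (1 + sqrt(5))/2 = 1.618034
phi^2 = phi + 1 = 2.618034
k = 73
k * phi^2 = 73 * 2.618034 = 191.116481
b_73 = floor(k * phi^2) = 191 (check: a_73 + k = 118 + 73 = 191)

191


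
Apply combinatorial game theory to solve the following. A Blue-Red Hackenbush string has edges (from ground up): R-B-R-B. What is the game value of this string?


Edges (from ground): R-B-R-B
By Berlekamp's sign-expansion rule, a Blue-Red Hackenbush stalk has the value of the surreal number whose sign sequence is the edge sequence with B -> + and R -> -.
Sign sequence: -+-+
Trace the sign expansion in the surreal number tree, starting from 0:
Edge 1: R (sign -) -> bounds (-inf, 0), value = -1
Edge 2: B (sign +) -> bounds (-1, 0), value = -1/2
Edge 3: R (sign -) -> bounds (-1, -1/2), value = -3/4
Edge 4: B (sign +) -> bounds (-3/4, -1/2), value = -5/8
Game value = -5/8

-5/8


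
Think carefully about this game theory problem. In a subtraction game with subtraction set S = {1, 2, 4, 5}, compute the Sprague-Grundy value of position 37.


The subtraction set is S = {1, 2, 4, 5}.
G(k) = mex{ G(k - s) : s in S, s <= k }. We compute iteratively: G(0) = 0.
G(1) = mex({0}) = 1
G(2) = mex({0, 1}) = 2
G(3) = mex({1, 2}) = 0
G(4) = mex({0, 2}) = 1
G(5) = mex({0, 1}) = 2
G(6) = mex({1, 2}) = 0
G(7) = mex({0, 2}) = 1
Observe that G(3)..G(7) = 0, 1, 2, 0, 1 repeats G(0)..G(4) = 0, 1, 2, 0, 1.
For k >= max(S) = 5, G(k) is determined by the previous 5 values G(k-5)..G(k-1); a window of 5 consecutive values has recurred shifted by 3, so by induction G(k + 3) = G(k) for all k >= 0: the sequence is periodic from the start with period 3.
One period: G(0..2) = 0, 1, 2.
37 mod 3 = 1, so G(37) = G(1) = 1.

1


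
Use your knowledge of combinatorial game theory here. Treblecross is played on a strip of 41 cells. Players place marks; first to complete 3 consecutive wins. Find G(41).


Treblecross: place X on empty cells; 3-in-a-row wins.
Playing within two cells of an existing X lets the opponent win at once, so sensible play treats the cells i-2..i+2 around each X as dead. The player left with no safe cell loses, so this is a normal-play take-away game on strips of safe cells.
Placing X at cell i (0-indexed) of a strip of k safe cells leaves independent strips of sizes max(0, i-2) and max(0, k-i-3). Hence G(k) = mex{ G(max(0,i-2)) XOR G(max(0,k-i-3)) : 0 <= i < k }, with G(0) = 0.
G(1): splits (0,0):0^0=0 -> mex({0}) = 1
G(2): splits (0,0):0^0=0 -> mex({0}) = 1
G(3): splits (0,0):0^0=0 -> mex({0}) = 1
G(4): splits (0,1):0^1=1 (0,0):0^0=0 -> mex({0, 1}) = 2
G(5): splits (0,2):0^1=1 (0,1):0^1=1 (0,0):0^0=0 -> mex({0, 1}) = 2
G(6) = mex({1}) = 0
G(7) = mex({0, 1, 2}) = 3
G(8) = mex({0, 1, 2}) = 3
G(9) = mex({0, 2}) = 1
G(10) = mex({0, 2, 3}) = 1
G(11) = mex({0, 3}) = 1
G(12) = mex({1, 3}) = 0
G(13) = mex({0, 1, 2, 3}) = 4
G(14) = mex({0, 1, 2}) = 3
G(15) = mex({0, 1, 2}) = 3
G(16) = mex({0, 1, 2, 4}) = 3
G(17) = mex({0, 1, 3, 4}) = 2
G(18) = mex({0, 1, 3, 4}) = 2
G(19) = mex({0, 1, 3, 5}) = 2
G(20) = mex({0, 1, 2, 3, 5}) = 4
G(21) = mex({0, 1, 2, 3, 5}) = 4
G(22) = mex({1, 2, 6}) = 0
G(23) = mex({0, 1, 2, 3, 4, 6}) = 5
G(24) = mex({0, 1, 2, 3, 4}) = 5
G(25) = mex({0, 1, 3, 4, 7}) = 2
G(26) = mex({0, 1, 3, 4, 5, 7}) = 2
G(27) = mex({0, 1, 3, 5}) = 2
G(28) = mex({0, 1, 2, 5}) = 3
G(29) = mex({0, 1, 2, 4, 5, 6}) = 3
G(30) = mex({1, 2, 4, 6}) = 0
G(31) = mex({0, 1, 2, 3, 4, 6}) = 5
G(32) = mex({1, 2, 3, 4, 7}) = 0
G(33) = mex({0, 3, 7}) = 1
G(34) = mex({0, 2, 3, 5, 7}) = 1
G(35) = mex({0, 2, 3, 5, 6}) = 1
G(36) = mex({0, 1, 2, 5, 6}) = 3
G(37) = mex({0, 1, 2, 4, 5, 6}) = 3
G(38) = mex({0, 1, 2, 4}) = 3
G(39) = mex({0, 1, 2, 3, 4, 7}) = 5
G(40) = mex({0, 1, 2, 3, 4, 5, 7}) = 6
G(41) = mex({0, 1, 2, 3, 5, 7}) = 4
Therefore G(41) = 4.

4


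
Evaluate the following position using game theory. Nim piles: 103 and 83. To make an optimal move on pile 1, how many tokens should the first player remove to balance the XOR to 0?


Piles: 103 and 83
Current XOR: 103 XOR 83 = 52 (non-zero, so this is an N-position).
To make the XOR zero, we need to find a move that balances the piles.
For pile 1 (size 103): target = 103 XOR 52 = 83
We reduce pile 1 from 103 to 83.
Tokens removed: 103 - 83 = 20
Verification: 83 XOR 83 = 0

20


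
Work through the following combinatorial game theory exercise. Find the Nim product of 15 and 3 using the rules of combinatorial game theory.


Nim multiplication is bilinear over XOR: (u XOR v) * w = (u*w) XOR (v*w).
So we split each operand into its bit components and XOR the pairwise Nim products.
15 = 1 + 2 + 4 + 8 (as XOR of powers of 2).
3 = 1 + 2 (as XOR of powers of 2).
Using the standard Nim-product table on single bits:
  2*2 = 3,   2*4 = 8,   2*8 = 12,
  4*4 = 6,   4*8 = 11,  8*8 = 13,
and  1*x = x (identity), k*l = l*k (commutative).
Pairwise Nim products:
  1 * 1 = 1
  1 * 2 = 2
  2 * 1 = 2
  2 * 2 = 3
  4 * 1 = 4
  4 * 2 = 8
  8 * 1 = 8
  8 * 2 = 12
XOR them: 1 XOR 2 XOR 2 XOR 3 XOR 4 XOR 8 XOR 8 XOR 12 = 10.
Result: 15 * 3 = 10 (in Nim).

10


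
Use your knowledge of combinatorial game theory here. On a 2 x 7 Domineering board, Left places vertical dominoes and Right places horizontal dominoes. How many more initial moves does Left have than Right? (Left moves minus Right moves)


Board is 2 x 7 (rows x cols).
Left (vertical) placements: (rows-1) * cols = 1 * 7 = 7
Right (horizontal) placements: rows * (cols-1) = 2 * 6 = 12
Advantage = Left - Right = 7 - 12 = -5

-5


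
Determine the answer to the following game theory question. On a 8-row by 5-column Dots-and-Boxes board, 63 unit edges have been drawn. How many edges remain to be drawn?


Grid: 8 x 5 boxes, i.e. 9 rows and 6 columns of dots.
Horizontal edges: (rows + 1) * cols = 9 * 5 = 45
Vertical edges: rows * (cols + 1) = 8 * 6 = 48
Total edges: 45 + 48 = 93
Edges drawn: 63
Remaining: 93 - 63 = 30

30


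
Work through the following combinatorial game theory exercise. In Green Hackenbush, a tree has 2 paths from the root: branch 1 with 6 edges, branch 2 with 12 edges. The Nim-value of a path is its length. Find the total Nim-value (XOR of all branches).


The tree has 2 branches from the ground vertex.
In Green Hackenbush, the Nim-value of a simple path of length k is k.
Branch 1: length 6, Nim-value = 6
Branch 2: length 12, Nim-value = 12
Total Nim-value = XOR of all branch values:
0 XOR 6 = 6
6 XOR 12 = 10
Nim-value of the tree = 10

10


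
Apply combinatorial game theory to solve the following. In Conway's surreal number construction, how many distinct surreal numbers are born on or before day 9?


Day 0: {|} = 0 is born. Count = 1.
Day n: the number of surreal numbers born by day n is 2^(n+1) - 1.
By day 0: 2^1 - 1 = 1
By day 1: 2^2 - 1 = 3
By day 2: 2^3 - 1 = 7
By day 3: 2^4 - 1 = 15
By day 4: 2^5 - 1 = 31
By day 5: 2^6 - 1 = 63
By day 6: 2^7 - 1 = 127
By day 7: 2^8 - 1 = 255
By day 8: 2^9 - 1 = 511
By day 9: 2^10 - 1 = 1023
By day 9: 1023 surreal numbers.

1023


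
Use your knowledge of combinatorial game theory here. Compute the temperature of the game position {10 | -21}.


The game is {10 | -21}, a switch {a | b} with numbers a > b.
Cooling {a | b} by t gives {a - t | b + t}, which stops being hot when a - t = b + t, i.e. at t = (a - b)/2. So the temperature of a switch is (a - b)/2.
Temperature = (Left option - Right option) / 2
= (10 - (-21)) / 2
= 31 / 2
= 31/2

31/2


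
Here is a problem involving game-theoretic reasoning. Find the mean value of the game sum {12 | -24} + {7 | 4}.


G1 = {12 | -24}, G2 = {7 | 4}
Each is a switch {a | b} with numbers a > b; its mean value is (a + b)/2, and mean value is additive over game sums: m(G1 + G2) = m(G1) + m(G2).
Mean of G1 = (12 + (-24))/2 = -12/2 = -6
Mean of G2 = (7 + (4))/2 = 11/2 = 11/2
Mean of G1 + G2 = -6 + 11/2 = -1/2

-1/2


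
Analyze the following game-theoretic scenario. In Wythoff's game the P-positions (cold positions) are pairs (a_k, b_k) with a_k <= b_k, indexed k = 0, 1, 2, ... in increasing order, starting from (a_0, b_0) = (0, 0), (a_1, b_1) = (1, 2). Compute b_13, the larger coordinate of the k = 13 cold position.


By Wythoff's theorem, a_k = floor(k * phi) and b_k = floor(k * phi^2) = a_k + k, where phi = (1 + sqrt(5))/2 is the golden ratio.
phi = (1 + sqrt(5))/2 = 1.618034
phi^2 = phi + 1 = 2.618034
k = 13
k * phi^2 = 13 * 2.618034 = 34.034442
b_13 = floor(k * phi^2) = 34 (check: a_13 + k = 21 + 13 = 34)

34


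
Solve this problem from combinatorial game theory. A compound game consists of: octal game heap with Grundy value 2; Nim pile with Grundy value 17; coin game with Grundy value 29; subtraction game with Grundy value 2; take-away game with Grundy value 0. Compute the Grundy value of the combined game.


By the Sprague-Grundy theorem, the Grundy value of a sum of games is the XOR of individual Grundy values.
octal game heap: Grundy value = 2. Running XOR: 0 XOR 2 = 2
Nim pile: Grundy value = 17. Running XOR: 2 XOR 17 = 19
coin game: Grundy value = 29. Running XOR: 19 XOR 29 = 14
subtraction game: Grundy value = 2. Running XOR: 14 XOR 2 = 12
take-away game: Grundy value = 0. Running XOR: 12 XOR 0 = 12
The combined Grundy value is 12.

12


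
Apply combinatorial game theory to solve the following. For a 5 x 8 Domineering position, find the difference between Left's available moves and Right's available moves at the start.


Board is 5 x 8 (rows x cols).
Left (vertical) placements: (rows-1) * cols = 4 * 8 = 32
Right (horizontal) placements: rows * (cols-1) = 5 * 7 = 35
Advantage = Left - Right = 32 - 35 = -3

-3


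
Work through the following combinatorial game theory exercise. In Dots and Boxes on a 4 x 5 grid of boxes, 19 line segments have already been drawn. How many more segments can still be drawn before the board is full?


Grid: 4 x 5 boxes, i.e. 5 rows and 6 columns of dots.
Horizontal edges: (rows + 1) * cols = 5 * 5 = 25
Vertical edges: rows * (cols + 1) = 4 * 6 = 24
Total edges: 25 + 24 = 49
Edges drawn: 19
Remaining: 49 - 19 = 30

30


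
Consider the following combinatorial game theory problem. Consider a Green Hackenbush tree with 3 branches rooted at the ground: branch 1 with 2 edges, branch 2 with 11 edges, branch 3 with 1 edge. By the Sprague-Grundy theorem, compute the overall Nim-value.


The tree has 3 branches from the ground vertex.
In Green Hackenbush, the Nim-value of a simple path of length k is k.
Branch 1: length 2, Nim-value = 2
Branch 2: length 11, Nim-value = 11
Branch 3: length 1, Nim-value = 1
Total Nim-value = XOR of all branch values:
0 XOR 2 = 2
2 XOR 11 = 9
9 XOR 1 = 8
Nim-value of the tree = 8

8


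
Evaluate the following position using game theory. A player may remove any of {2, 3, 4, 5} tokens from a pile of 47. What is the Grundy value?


The subtraction set is S = {2, 3, 4, 5}.
G(k) = mex{ G(k - s) : s in S, s <= k }. We compute iteratively: G(0) = 0.
G(1) = mex({}) = 0
G(2) = mex({0}) = 1
G(3) = mex({0}) = 1
G(4) = mex({0, 1}) = 2
G(5) = mex({0, 1}) = 2
G(6) = mex({0, 1, 2}) = 3
G(7) = mex({1, 2}) = 0
G(8) = mex({1, 2, 3}) = 0
G(9) = mex({0, 2, 3}) = 1
G(10) = mex({0, 2, 3}) = 1
G(11) = mex({0, 1, 3}) = 2
Observe that G(7)..G(11) = 0, 0, 1, 1, 2 repeats G(0)..G(4) = 0, 0, 1, 1, 2.
For k >= max(S) = 5, G(k) is determined by the previous 5 values G(k-5)..G(k-1); a window of 5 consecutive values has recurred shifted by 7, so by induction G(k + 7) = G(k) for all k >= 0: the sequence is periodic from the start with period 7.
One period: G(0..6) = 0, 0, 1, 1, 2, 2, 3.
47 mod 7 = 5, so G(47) = G(5) = 2.

2


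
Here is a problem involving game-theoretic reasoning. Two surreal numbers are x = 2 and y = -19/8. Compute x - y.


x = 2, y = -19/8
Converting to common denominator: 8
x = 16/8, y = -19/8
x - y = 2 - -19/8 = 35/8

35/8


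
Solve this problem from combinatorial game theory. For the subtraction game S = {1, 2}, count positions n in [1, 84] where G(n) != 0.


Subtraction set S = {1, 2}, so G(n) = n mod 3.
G(n) = 0 when n is a multiple of 3.
Multiples of 3 in [1, 84]: 28
N-positions (nonzero Grundy) = 84 - 28 = 56

56


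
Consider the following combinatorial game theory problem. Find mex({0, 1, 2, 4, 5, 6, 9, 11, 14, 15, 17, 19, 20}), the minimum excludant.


Set = {0, 1, 2, 4, 5, 6, 9, 11, 14, 15, 17, 19, 20}
0 is in the set.
1 is in the set.
2 is in the set.
3 is NOT in the set. This is the mex.
mex = 3

3


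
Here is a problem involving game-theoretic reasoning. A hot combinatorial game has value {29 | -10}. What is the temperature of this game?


The game is {29 | -10}, a switch {a | b} with numbers a > b.
Cooling {a | b} by t gives {a - t | b + t}, which stops being hot when a - t = b + t, i.e. at t = (a - b)/2. So the temperature of a switch is (a - b)/2.
Temperature = (Left option - Right option) / 2
= (29 - (-10)) / 2
= 39 / 2
= 39/2

39/2


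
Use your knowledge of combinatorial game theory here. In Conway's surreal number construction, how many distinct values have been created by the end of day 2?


Day 0: {|} = 0 is born. Count = 1.
Day n: the number of surreal numbers born by day n is 2^(n+1) - 1.
By day 0: 2^1 - 1 = 1
By day 1: 2^2 - 1 = 3
By day 2: 2^3 - 1 = 7
By day 2: 7 surreal numbers.

7


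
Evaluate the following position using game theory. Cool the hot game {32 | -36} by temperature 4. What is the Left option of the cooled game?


Original game: {32 | -36} (a switch {a | b} with a > b).
Cooling by t (for t below the temperature (a - b)/2 = 34) taxes each move by t: {a | b} cooled by t is {a - t | b + t}.
Cooling amount: t = 4
Cooled Left option: 32 - 4 = 28
Cooled Right option: -36 + 4 = -32
Cooled game: {28 | -32}
Left option = 28

28


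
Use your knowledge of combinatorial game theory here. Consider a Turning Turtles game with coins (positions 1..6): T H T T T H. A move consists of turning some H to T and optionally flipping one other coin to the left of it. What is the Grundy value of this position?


Coins: T H T T T H
Key fact: a single head at position k behaves exactly like a Nim heap of size k (turning it to T and optionally flipping a coin at j < k corresponds to moving the heap from k to j, or to 0), and heads combine as a disjunctive sum (two heads at the same place would cancel, matching j XOR j = 0). So the Nim-value is the XOR of the 1-indexed positions of the heads.
Face-up positions (1-indexed): [2, 6]
XOR 0 with 2: 0 XOR 2 = 2
XOR 2 with 6: 2 XOR 6 = 4
Nim-value = 4

4


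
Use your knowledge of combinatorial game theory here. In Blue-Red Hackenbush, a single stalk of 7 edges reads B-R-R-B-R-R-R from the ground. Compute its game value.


Edges (from ground): B-R-R-B-R-R-R
By Berlekamp's sign-expansion rule, a Blue-Red Hackenbush stalk has the value of the surreal number whose sign sequence is the edge sequence with B -> + and R -> -.
Sign sequence: +--+---
Trace the sign expansion in the surreal number tree, starting from 0:
Edge 1: B (sign +) -> bounds (0, +inf), value = 1
Edge 2: R (sign -) -> bounds (0, 1), value = 1/2
Edge 3: R (sign -) -> bounds (0, 1/2), value = 1/4
Edge 4: B (sign +) -> bounds (1/4, 1/2), value = 3/8
Edge 5: R (sign -) -> bounds (1/4, 3/8), value = 5/16
Edge 6: R (sign -) -> bounds (1/4, 5/16), value = 9/32
Edge 7: R (sign -) -> bounds (1/4, 9/32), value = 17/64
Game value = 17/64

17/64
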